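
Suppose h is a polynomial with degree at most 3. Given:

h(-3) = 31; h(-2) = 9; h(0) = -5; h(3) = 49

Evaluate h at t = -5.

105

Write h(t) = at³ + bt² + ct + d; the 4 given values yield a linear system in the 4 coefficients.
Solving, the leading coefficient vanishes, and h(t) = 5t² + 3t - 5.
Then h(-5) = 105.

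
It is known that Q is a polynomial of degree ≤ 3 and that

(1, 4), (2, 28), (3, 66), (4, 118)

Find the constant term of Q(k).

-6

First differences: 24, 38, 52. Second differences: 14, 14.
Level-2 differences are constant, so Q has degree 2.
Fitting a degree-2 polynomial gives Q(k) = 7k² + 3k - 6.
The constant term is Q(0) = -6.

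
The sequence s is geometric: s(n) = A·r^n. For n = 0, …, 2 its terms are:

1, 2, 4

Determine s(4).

16

Consecutive ratio: 2/1 = 2, and 4/2 = 2, so r = 2.
Then A·2^0 = 1 gives A = 1, and s(n) = 1·2^n.
s(4) = 1·2^4 = 16.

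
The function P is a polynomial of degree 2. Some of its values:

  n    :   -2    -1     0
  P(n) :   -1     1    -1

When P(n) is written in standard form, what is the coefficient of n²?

-2

Write P(n) = an² + bn + c; the 3 given values yield a linear system in the 3 coefficients.
Solving, P(n) = -2n² - 4n - 1.
The coefficient of n² is -2.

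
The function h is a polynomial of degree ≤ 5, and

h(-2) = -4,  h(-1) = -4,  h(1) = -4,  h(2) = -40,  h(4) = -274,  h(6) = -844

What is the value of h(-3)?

20

Write h(n) = an^5 + bn^4 + cn³ + dn² + en + p; the 6 given values yield a linear system in the 6 coefficients.
Solving, the top 2 coefficients vanish, and h(n) = -3n³ - 6n² + 3n + 2.
Then h(-3) = 20.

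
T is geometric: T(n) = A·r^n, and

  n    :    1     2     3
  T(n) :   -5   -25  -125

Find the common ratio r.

5

Consecutive ratio: -25/(-5) = 5, and -125/(-25) = 5, so r = 5.
Then A·5^1 = -5 gives A = -1, and T(n) = -1·5^n.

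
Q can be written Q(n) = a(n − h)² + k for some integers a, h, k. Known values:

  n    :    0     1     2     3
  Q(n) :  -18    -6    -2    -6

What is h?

2

First differences 12, 4, -4; second difference -8 = 2a, so a = -4.
Expanding, the n-coefficient is −2ah = 8h; matching it to the data gives h = 2, and then k = -2.
So Q(n) = -4(n − 2)² − 2.
Hence h = 2.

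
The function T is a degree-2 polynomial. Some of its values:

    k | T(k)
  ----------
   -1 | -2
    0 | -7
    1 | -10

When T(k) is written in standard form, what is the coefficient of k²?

1

Write T(k) = ak² + bk + c; the 3 given values yield a linear system in the 3 coefficients.
Solving, T(k) = k² - 4k - 7.
The coefficient of k² is 1.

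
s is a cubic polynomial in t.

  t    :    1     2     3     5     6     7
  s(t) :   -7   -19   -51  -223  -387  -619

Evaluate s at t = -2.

Write s(t) = at³ + bt² + ct + d; the 6 given values yield a linear system in the 4 coefficients.
Solving, s(t) = -2t³ + 2t² - 4t - 3.
Then s(-2) = 29.

29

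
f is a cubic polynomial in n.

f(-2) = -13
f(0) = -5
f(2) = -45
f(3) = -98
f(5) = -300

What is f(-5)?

-10

Write f(n) = an³ + bn² + cn + d; the 5 given values yield a linear system in the 4 coefficients.
Solving, f(n) = -n³ - 6n² - 4n - 5.
Then f(-5) = -10.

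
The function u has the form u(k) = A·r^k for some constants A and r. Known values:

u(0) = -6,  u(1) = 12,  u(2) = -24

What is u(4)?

Consecutive ratio: 12/(-6) = -2, and -24/12 = -2, so r = -2.
Then A·(-2)^0 = -6 gives A = -6, and u(k) = -6·(-2)^k.
u(4) = -6·(-2)^4 = -96.

-96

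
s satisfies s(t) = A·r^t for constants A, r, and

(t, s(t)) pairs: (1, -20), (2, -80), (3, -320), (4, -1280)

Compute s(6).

Consecutive ratio: -80/(-20) = 4, and -320/(-80) = 4, so r = 4.
Then A·4^1 = -20 gives A = -5, and s(t) = -5·4^t.
s(6) = -5·4^6 = -20480.

-20480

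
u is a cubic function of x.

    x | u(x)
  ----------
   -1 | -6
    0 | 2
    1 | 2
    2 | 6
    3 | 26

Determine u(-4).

-198

First differences: 8, 0, 4, 20. Second differences: -8, 4, 16. Third differences: 12, 12.
Level-3 differences are constant, so u has degree 3.
Fitting a degree-3 polynomial gives u(x) = 2x³ - 4x² + 2x + 2.
Then u(-4) = -198.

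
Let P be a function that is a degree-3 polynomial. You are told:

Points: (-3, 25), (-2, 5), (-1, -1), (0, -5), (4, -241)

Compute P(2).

Write P(k) = ak³ + bk² + ck + d; the 5 given values yield a linear system in the 4 coefficients.
Solving, P(k) = -2k³ - 5k² - 7k - 5.
Then P(2) = -55.

-55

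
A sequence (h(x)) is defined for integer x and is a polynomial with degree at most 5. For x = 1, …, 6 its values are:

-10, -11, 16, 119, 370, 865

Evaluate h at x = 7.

First differences: -1, 27, 103, 251, 495. Second differences: 28, 76, 148, 244. Third differences: 48, 72, 96. Fourth differences: 24, 24.
Level-4 differences are constant, so h has degree 4.
Fitting a degree-4 polynomial gives h(x) = x^4 - 2x³ + x² - 5x - 5.
Then h(7) = 1724.

1724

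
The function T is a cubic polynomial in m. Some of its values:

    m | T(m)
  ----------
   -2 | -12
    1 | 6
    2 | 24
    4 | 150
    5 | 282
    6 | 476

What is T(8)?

Write T(m) = am³ + bm² + cm + d; the 6 given values yield a linear system in the 4 coefficients.
Solving, T(m) = 2m³ + m² + m + 2.
Then T(8) = 1098.

1098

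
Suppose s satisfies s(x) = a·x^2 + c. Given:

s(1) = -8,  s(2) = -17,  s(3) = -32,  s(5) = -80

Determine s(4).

From s(1) = -8 and s(2) = -17: 1a + c = -8 and 4a + c = -17.
Subtracting: 3a = -9, so a = -3; then c = -8 − (-3)·1 = -5.
So s(x) = -3x² − 5, and s(4) = -53.

-53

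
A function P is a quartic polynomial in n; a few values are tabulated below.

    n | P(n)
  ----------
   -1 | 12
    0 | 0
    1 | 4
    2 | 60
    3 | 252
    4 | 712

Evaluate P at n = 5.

Write P(n) = an^4 + bn³ + cn² + dn + e; the 6 given values yield a linear system in the 5 coefficients.
Solving, P(n) = 2n^4 + 2n³ + 6n² - 6n.
Then P(5) = 1620.

1620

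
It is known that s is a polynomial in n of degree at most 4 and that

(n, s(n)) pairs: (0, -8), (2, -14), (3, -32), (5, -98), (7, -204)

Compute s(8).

-272

Write s(n) = an^4 + bn³ + cn² + dn + e; the 5 given values yield a linear system in the 5 coefficients.
Solving, the top 2 coefficients vanish, and s(n) = -5n² + 7n - 8.
Then s(8) = -272.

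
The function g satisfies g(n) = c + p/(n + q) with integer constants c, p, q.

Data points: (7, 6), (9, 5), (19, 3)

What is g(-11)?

-3

(g(n) − c)(n + q) = p for each data point; the three points give a linear system in c and q, then p follows.
Solving: c = 1, q = 1, p = 40, so g(n) = 1 + 40/(n + 1).
Then g(-11) = 1 + 40/(-10) = -3.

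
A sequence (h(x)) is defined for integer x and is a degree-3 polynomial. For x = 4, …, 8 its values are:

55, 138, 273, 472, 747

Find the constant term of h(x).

Write h(x) = ax³ + bx² + cx + d; the 5 given values yield a linear system in the 4 coefficients.
Solving, h(x) = 2x³ - 4x² - 3x + 3.
The constant term is h(0) = 3.

3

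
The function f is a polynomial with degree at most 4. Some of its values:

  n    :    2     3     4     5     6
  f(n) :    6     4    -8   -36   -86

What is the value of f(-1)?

First differences: -2, -12, -28, -50. Second differences: -10, -16, -22. Third differences: -6, -6.
Level-3 differences are constant, so f has degree 3.
Fitting a degree-3 polynomial gives f(n) = -n³ + 4n² - 3n + 4.
Then f(-1) = 12.

12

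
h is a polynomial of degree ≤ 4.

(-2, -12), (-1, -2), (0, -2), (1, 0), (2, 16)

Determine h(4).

Write h(t) = at^4 + bt³ + ct² + dt + e; the 5 given values yield a linear system in the 5 coefficients.
Solving, the leading coefficient vanishes, and h(t) = 2t³ + t² - t - 2.
Then h(4) = 138.

138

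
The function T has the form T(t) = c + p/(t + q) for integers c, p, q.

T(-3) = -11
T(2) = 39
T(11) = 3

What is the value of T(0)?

(T(t) − c)(t + q) = p for each data point; the three points give a linear system in c and q, then p follows.
Solving: c = -1, q = -1, p = 40, so T(t) = -1 + 40/(t − 1).
Then T(0) = -1 + 40/(-1) = -41.

-41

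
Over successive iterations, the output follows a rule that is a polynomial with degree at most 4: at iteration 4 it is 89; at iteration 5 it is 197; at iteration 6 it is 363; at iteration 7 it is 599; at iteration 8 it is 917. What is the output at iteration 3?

Write the value at k as P(k).
Write P(k) = ak^4 + bk³ + ck² + dk + e; the 5 given values yield a linear system in the 5 coefficients.
Solving, the leading coefficient vanishes, and P(k) = 2k³ - k² - 5k - 3.
Then P(3) = 27.

27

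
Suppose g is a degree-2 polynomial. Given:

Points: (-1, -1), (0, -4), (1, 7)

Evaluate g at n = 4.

124

Write g(n) = an² + bn + c; the 3 given values yield a linear system in the 3 coefficients.
Solving, g(n) = 7n² + 4n - 4.
Then g(4) = 124.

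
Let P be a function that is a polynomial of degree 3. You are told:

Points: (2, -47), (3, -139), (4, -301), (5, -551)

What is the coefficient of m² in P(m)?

Write P(m) = am³ + bm² + cm + d; the 4 given values yield a linear system in the 4 coefficients.
Solving, P(m) = -3m³ - 8m² + 5m - 1.
The coefficient of m² is -8.

-8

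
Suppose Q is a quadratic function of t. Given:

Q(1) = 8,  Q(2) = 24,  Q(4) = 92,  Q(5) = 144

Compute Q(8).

372

Write Q(t) = at² + bt + c; the 4 given values yield a linear system in the 3 coefficients.
Solving, Q(t) = 6t² - 2t + 4.
Then Q(8) = 372.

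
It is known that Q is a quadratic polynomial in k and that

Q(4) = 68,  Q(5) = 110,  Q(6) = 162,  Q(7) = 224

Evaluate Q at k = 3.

Write Q(k) = ak² + bk + c; the 4 given values yield a linear system in the 3 coefficients.
Solving, Q(k) = 5k² - 3k.
Then Q(3) = 36.

36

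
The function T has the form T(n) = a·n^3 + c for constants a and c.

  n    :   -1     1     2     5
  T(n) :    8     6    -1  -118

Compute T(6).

-209

From T(-1) = 8 and T(1) = 6: -1a + c = 8 and 1a + c = 6.
Subtracting: 2a = -2, so a = -1; then c = 8 − (-1)·(-1) = 7.
So T(n) = -1n³ + 7, and T(6) = -209.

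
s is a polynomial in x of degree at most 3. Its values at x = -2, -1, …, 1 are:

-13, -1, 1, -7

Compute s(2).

-25

First differences: 12, 2, -8. Second differences: -10, -10.
Level-2 differences are constant, so s has degree 2.
Fitting a degree-2 polynomial gives s(x) = -5x² - 3x + 1.
Then s(2) = -25.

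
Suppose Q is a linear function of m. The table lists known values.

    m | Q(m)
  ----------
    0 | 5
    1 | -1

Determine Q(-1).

Write Q(m) = am + b; the 2 given values yield a linear system in the 2 coefficients.
Solving, Q(m) = -6m + 5.
Then Q(-1) = 11.

11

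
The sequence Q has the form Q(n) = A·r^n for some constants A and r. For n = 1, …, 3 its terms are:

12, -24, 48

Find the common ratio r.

-2

Consecutive ratio: -24/12 = -2, and 48/(-24) = -2, so r = -2.
Then A·(-2)^1 = 12 gives A = -6, and Q(n) = -6·(-2)^n.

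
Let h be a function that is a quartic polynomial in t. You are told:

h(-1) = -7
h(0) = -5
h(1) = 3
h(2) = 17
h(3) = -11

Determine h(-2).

-51

Write h(t) = at^4 + bt³ + ct² + dt + e; the 5 given values yield a linear system in the 5 coefficients.
Solving, h(t) = -2t^4 + 4t³ + 5t² + t - 5.
Then h(-2) = -51.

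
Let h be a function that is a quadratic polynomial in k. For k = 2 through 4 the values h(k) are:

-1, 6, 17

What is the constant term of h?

-3

Write h(k) = ak² + bk + c; the 3 given values yield a linear system in the 3 coefficients.
Solving, h(k) = 2k² - 3k - 3.
The constant term is h(0) = -3.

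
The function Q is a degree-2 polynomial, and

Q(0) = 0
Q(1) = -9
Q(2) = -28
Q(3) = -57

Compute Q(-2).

-12

Write Q(k) = ak² + bk + c; the 4 given values yield a linear system in the 3 coefficients.
Solving, Q(k) = -5k² - 4k.
Then Q(-2) = -12.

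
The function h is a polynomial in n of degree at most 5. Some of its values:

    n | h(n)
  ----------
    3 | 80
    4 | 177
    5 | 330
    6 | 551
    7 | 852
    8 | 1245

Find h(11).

3096

First differences: 97, 153, 221, 301, 393. Second differences: 56, 68, 80, 92. Third differences: 12, 12, 12.
Level-3 differences are constant, so h has degree 3.
Fitting a degree-3 polynomial gives h(n) = 2n³ + 4n² - 5n + 5.
Then h(11) = 3096.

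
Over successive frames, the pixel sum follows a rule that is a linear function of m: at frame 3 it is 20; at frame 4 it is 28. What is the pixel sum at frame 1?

4

Write the value at m as g(m).
Write g(m) = am + b; the 2 given values yield a linear system in the 2 coefficients.
Solving, g(m) = 8m - 4.
Then g(1) = 4.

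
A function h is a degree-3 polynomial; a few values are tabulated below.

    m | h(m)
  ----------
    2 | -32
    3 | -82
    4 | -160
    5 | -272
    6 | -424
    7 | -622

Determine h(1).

First differences: -50, -78, -112, -152, -198. Second differences: -28, -34, -40, -46. Third differences: -6, -6, -6.
Level-3 differences are constant, so h has degree 3.
Fitting a degree-3 polynomial gives h(m) = -m³ - 5m² - 6m + 8.
Then h(1) = -4.

-4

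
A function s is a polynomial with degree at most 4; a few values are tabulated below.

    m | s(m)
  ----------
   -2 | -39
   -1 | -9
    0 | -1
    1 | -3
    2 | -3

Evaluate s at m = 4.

51

First differences: 30, 8, -2, 0. Second differences: -22, -10, 2. Third differences: 12, 12.
Level-3 differences are constant, so s has degree 3.
Fitting a degree-3 polynomial gives s(m) = 2m³ - 5m² + m - 1.
Then s(4) = 51.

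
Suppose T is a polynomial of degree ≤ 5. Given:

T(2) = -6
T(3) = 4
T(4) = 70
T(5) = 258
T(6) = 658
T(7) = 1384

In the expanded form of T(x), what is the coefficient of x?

2

First differences: 10, 66, 188, 400, 726. Second differences: 56, 122, 212, 326. Third differences: 66, 90, 114. Fourth differences: 24, 24.
Level-4 differences are constant, so T has degree 4.
Fitting a degree-4 polynomial gives T(x) = x^4 - 3x³ + 2x - 2.
The coefficient of x is 2.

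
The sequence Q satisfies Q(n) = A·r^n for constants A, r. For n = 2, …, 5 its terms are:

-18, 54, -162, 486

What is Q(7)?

4374

Consecutive ratio: 54/(-18) = -3, and -162/54 = -3, so r = -3.
Then A·(-3)^2 = -18 gives A = -2, and Q(n) = -2·(-3)^n.
Q(7) = -2·(-3)^7 = 4374.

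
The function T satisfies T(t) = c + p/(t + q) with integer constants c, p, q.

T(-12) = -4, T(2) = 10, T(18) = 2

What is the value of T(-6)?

-10

(T(t) − c)(t + q) = p for each data point; the three points give a linear system in c and q, then p follows.
Solving: c = 0, q = 2, p = 40, so T(t) = 40/(t + 2).
Then T(-6) = 0 + 40/(-4) = -10.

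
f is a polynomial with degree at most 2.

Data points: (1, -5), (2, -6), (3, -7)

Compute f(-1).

-3

First differences: -1, -1.
Level-1 differences are constant, so f has degree 1.
Fitting a degree-1 polynomial gives f(n) = -n - 4.
Then f(-1) = -3.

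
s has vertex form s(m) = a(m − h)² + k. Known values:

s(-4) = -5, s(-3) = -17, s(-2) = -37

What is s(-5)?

-1

First differences -12, -20; second difference -8 = 2a, so a = -4.
Expanding, the m-coefficient is −2ah = 8h; matching it to the data gives h = -5, and then k = -1.
So s(m) = -4(m + 5)² − 1.
s(-5) = -4·0² − 1 = -1.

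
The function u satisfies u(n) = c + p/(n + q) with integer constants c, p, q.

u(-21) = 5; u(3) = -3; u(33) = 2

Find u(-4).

(u(n) − c)(n + q) = p for each data point; the three points give a linear system in c and q, then p follows.
Solving: c = 3, q = 3, p = -36, so u(n) = 3 − 36/(n + 3).
Then u(-4) = 3 − 36/(-1) = 39.

39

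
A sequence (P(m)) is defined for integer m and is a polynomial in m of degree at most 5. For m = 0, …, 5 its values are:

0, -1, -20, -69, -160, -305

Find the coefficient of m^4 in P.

Write P(m) = am^5 + bm^4 + cm³ + dm² + em + p; the 6 given values yield a linear system in the 6 coefficients.
Solving, the top 2 coefficients vanish, and P(m) = -2m³ - 3m² + 4m.
The coefficient of m^4 is 0.

0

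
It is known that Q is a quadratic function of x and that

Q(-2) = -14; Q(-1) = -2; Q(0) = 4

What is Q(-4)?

-56

Write Q(x) = ax² + bx + c; the 3 given values yield a linear system in the 3 coefficients.
Solving, Q(x) = -3x² + 3x + 4.
Then Q(-4) = -56.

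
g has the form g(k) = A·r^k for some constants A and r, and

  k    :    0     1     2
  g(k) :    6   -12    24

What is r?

Consecutive ratio: -12/6 = -2, and 24/(-12) = -2, so r = -2.
Then A·(-2)^0 = 6 gives A = 6, and g(k) = 6·(-2)^k.

-2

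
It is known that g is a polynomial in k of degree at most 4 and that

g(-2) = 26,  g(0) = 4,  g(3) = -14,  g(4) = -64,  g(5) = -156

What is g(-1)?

Write g(k) = ak^4 + bk³ + ck² + dk + e; the 5 given values yield a linear system in the 5 coefficients.
Solving, the leading coefficient vanishes, and g(k) = -2k³ + 3k² + 3k + 4.
Then g(-1) = 6.

6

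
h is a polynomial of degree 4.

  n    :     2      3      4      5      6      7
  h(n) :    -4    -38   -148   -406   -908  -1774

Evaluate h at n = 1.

2

Write h(n) = an^4 + bn³ + cn² + dn + e; the 6 given values yield a linear system in the 5 coefficients.
Solving, h(n) = -n^4 + 2n³ - n² - 2n + 4.
Then h(1) = 2.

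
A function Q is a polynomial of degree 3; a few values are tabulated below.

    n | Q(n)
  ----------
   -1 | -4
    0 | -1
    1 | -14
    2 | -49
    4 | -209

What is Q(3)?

Write Q(n) = an³ + bn² + cn + d; the 5 given values yield a linear system in the 4 coefficients.
Solving, Q(n) = -n³ - 8n² - 4n - 1.
Then Q(3) = -112.

-112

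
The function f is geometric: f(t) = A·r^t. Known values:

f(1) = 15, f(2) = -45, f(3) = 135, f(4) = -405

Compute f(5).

Consecutive ratio: -45/15 = -3, and 135/(-45) = -3, so r = -3.
Then A·(-3)^1 = 15 gives A = -5, and f(t) = -5·(-3)^t.
f(5) = -5·(-3)^5 = 1215.

1215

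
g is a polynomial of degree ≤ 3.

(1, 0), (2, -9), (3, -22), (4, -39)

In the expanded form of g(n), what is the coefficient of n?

-3

Write g(n) = an³ + bn² + cn + d; the 4 given values yield a linear system in the 4 coefficients.
Solving, the leading coefficient vanishes, and g(n) = -2n² - 3n + 5.
The coefficient of n is -3.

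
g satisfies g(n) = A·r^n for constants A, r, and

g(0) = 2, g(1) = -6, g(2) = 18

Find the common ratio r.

Consecutive ratio: -6/2 = -3, and 18/(-6) = -3, so r = -3.
Then A·(-3)^0 = 2 gives A = 2, and g(n) = 2·(-3)^n.

-3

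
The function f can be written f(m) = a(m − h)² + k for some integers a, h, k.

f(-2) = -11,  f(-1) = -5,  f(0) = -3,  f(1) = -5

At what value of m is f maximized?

First differences 6, 2, -2; second difference -4 = 2a, so a = -2.
Expanding, the m-coefficient is −2ah = 4h; matching it to the data gives h = 0, and then k = -3.
So f(m) = -2(m + 0)² − 3.
Hence h = 0.

0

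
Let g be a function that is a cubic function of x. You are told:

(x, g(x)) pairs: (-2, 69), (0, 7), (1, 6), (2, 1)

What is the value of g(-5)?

582

Write g(x) = ax³ + bx² + cx + d; the 4 given values yield a linear system in the 4 coefficients.
Solving, g(x) = -3x³ + 7x² - 5x + 7.
Then g(-5) = 582.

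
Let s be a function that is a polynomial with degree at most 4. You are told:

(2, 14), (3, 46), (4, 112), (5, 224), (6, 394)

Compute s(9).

1372

First differences: 32, 66, 112, 170. Second differences: 34, 46, 58. Third differences: 12, 12.
Level-3 differences are constant, so s has degree 3.
Fitting a degree-3 polynomial gives s(k) = 2k³ - k² - k + 4.
Then s(9) = 1372.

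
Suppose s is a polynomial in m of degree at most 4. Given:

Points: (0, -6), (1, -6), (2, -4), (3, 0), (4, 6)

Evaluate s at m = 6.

First differences: 0, 2, 4, 6. Second differences: 2, 2, 2.
Level-2 differences are constant, so s has degree 2.
Fitting a degree-2 polynomial gives s(m) = m² - m - 6.
Then s(6) = 24.

24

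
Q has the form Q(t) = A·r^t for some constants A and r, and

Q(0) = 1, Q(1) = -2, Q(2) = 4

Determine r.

Consecutive ratio: -2/1 = -2, and 4/(-2) = -2, so r = -2.
Then A·(-2)^0 = 1 gives A = 1, and Q(t) = 1·(-2)^t.

-2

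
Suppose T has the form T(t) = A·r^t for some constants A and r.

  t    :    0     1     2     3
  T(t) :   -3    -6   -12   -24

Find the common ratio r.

2

Consecutive ratio: -6/(-3) = 2, and -12/(-6) = 2, so r = 2.
Then A·2^0 = -3 gives A = -3, and T(t) = -3·2^t.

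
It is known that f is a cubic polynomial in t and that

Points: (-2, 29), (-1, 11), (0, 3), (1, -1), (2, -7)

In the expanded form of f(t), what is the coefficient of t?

-5

First differences: -18, -8, -4, -6. Second differences: 10, 4, -2. Third differences: -6, -6.
Level-3 differences are constant, so f has degree 3.
Fitting a degree-3 polynomial gives f(t) = -t³ + 2t² - 5t + 3.
The coefficient of t is -5.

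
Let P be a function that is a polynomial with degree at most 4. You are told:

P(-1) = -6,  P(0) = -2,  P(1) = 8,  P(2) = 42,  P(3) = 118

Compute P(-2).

First differences: 4, 10, 34, 76. Second differences: 6, 24, 42. Third differences: 18, 18.
Level-3 differences are constant, so P has degree 3.
Fitting a degree-3 polynomial gives P(k) = 3k³ + 3k² + 4k - 2.
Then P(-2) = -22.

-22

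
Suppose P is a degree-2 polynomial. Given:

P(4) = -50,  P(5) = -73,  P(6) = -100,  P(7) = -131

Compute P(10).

-248

First differences: -23, -27, -31. Second differences: -4, -4.
Level-2 differences are constant, so P has degree 2.
Fitting a degree-2 polynomial gives P(t) = -2t² - 5t + 2.
Then P(10) = -248.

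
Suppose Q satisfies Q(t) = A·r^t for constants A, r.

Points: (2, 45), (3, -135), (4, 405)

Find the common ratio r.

-3

Consecutive ratio: -135/45 = -3, and 405/(-135) = -3, so r = -3.
Then A·(-3)^2 = 45 gives A = 5, and Q(t) = 5·(-3)^t.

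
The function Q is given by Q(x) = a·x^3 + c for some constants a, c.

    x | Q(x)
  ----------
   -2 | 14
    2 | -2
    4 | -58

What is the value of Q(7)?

-337

From Q(-2) = 14 and Q(2) = -2: -8a + c = 14 and 8a + c = -2.
Subtracting: 16a = -16, so a = -1; then c = 14 − (-1)·(-8) = 6.
So Q(x) = -1x³ + 6, and Q(7) = -337.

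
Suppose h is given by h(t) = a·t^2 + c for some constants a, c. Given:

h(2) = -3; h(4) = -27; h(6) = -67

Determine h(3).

-13

From h(2) = -3 and h(4) = -27: 4a + c = -3 and 16a + c = -27.
Subtracting: 12a = -24, so a = -2; then c = -3 − (-2)·4 = 5.
So h(t) = -2t² + 5, and h(3) = -13.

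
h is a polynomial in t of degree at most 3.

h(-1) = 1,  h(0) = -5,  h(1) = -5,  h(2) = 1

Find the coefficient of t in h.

-3

First differences: -6, 0, 6. Second differences: 6, 6.
Level-2 differences are constant, so h has degree 2.
Fitting a degree-2 polynomial gives h(t) = 3t² - 3t - 5.
The coefficient of t is -3.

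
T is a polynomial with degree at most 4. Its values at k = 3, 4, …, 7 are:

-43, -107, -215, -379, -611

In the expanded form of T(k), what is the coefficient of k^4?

First differences: -64, -108, -164, -232. Second differences: -44, -56, -68. Third differences: -12, -12.
Level-3 differences are constant, so T has degree 3.
Fitting a degree-3 polynomial gives T(k) = -2k³ + 2k² - 4k + 5.
The coefficient of k^4 is 0.

0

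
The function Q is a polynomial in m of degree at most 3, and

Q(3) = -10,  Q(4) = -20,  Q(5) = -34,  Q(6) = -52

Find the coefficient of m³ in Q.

First differences: -10, -14, -18. Second differences: -4, -4.
Level-2 differences are constant, so Q has degree 2.
Fitting a degree-2 polynomial gives Q(m) = -2m² + 4m - 4.
The coefficient of m³ is 0.

0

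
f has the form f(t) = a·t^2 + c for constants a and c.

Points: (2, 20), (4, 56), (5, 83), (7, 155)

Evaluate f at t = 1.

11

From f(2) = 20 and f(4) = 56: 4a + c = 20 and 16a + c = 56.
Subtracting: 12a = 36, so a = 3; then c = 20 − 3·4 = 8.
So f(t) = 3t² + 8, and f(1) = 11.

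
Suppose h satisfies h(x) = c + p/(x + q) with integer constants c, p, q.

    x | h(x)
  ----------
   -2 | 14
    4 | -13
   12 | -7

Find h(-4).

5

(h(x) − c)(x + q) = p for each data point; the three points give a linear system in c and q, then p follows.
Solving: c = -4, q = 0, p = -36, so h(x) = -4 − 36/(x + 0).
Then h(-4) = -4 − 36/(-4) = 5.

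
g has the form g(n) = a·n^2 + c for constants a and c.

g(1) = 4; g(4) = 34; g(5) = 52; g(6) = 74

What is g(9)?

164

From g(1) = 4 and g(4) = 34: 1a + c = 4 and 16a + c = 34.
Subtracting: 15a = 30, so a = 2; then c = 4 − 2·1 = 2.
So g(n) = 2n² + 2, and g(9) = 164.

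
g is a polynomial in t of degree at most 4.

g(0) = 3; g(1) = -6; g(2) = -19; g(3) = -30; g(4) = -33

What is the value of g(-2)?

First differences: -9, -13, -11, -3. Second differences: -4, 2, 8. Third differences: 6, 6.
Level-3 differences are constant, so g has degree 3.
Fitting a degree-3 polynomial gives g(t) = t³ - 5t² - 5t + 3.
Then g(-2) = -15.

-15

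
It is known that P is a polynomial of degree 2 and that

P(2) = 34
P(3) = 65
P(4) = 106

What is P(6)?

Write P(n) = an² + bn + c; the 3 given values yield a linear system in the 3 coefficients.
Solving, P(n) = 5n² + 6n + 2.
Then P(6) = 218.

218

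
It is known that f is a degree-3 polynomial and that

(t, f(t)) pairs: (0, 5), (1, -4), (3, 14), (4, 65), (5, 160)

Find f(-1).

10

Write f(t) = at³ + bt² + ct + d; the 5 given values yield a linear system in the 4 coefficients.
Solving, f(t) = 2t³ - 2t² - 9t + 5.
Then f(-1) = 10.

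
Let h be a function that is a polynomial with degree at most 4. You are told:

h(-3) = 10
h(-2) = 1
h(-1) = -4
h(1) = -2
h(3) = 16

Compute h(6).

73

Write h(m) = am^4 + bm³ + cm² + dm + e; the 5 given values yield a linear system in the 5 coefficients.
Solving, the top 2 coefficients vanish, and h(m) = 2m² + m - 5.
Then h(6) = 73.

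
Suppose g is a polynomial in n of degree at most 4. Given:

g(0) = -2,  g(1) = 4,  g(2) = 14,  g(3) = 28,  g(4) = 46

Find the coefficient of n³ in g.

0

Write g(n) = an^4 + bn³ + cn² + dn + e; the 5 given values yield a linear system in the 5 coefficients.
Solving, the top 2 coefficients vanish, and g(n) = 2n² + 4n - 2.
The coefficient of n³ is 0.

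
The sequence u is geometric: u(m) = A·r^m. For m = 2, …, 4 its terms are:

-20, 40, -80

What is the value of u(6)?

Consecutive ratio: 40/(-20) = -2, and -80/40 = -2, so r = -2.
Then A·(-2)^2 = -20 gives A = -5, and u(m) = -5·(-2)^m.
u(6) = -5·(-2)^6 = -320.

-320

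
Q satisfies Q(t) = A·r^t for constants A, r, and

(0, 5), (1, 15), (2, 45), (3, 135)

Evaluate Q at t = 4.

405

Consecutive ratio: 15/5 = 3, and 45/15 = 3, so r = 3.
Then A·3^0 = 5 gives A = 5, and Q(t) = 5·3^t.
Q(4) = 5·3^4 = 405.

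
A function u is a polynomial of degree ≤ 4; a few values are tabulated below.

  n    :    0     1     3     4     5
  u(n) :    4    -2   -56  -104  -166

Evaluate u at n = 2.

-22

Write u(n) = an^4 + bn³ + cn² + dn + e; the 5 given values yield a linear system in the 5 coefficients.
Solving, the top 2 coefficients vanish, and u(n) = -7n² + n + 4.
Then u(2) = -22.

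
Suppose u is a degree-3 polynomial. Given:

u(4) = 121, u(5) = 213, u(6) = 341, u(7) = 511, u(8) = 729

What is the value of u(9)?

1001

First differences: 92, 128, 170, 218. Second differences: 36, 42, 48. Third differences: 6, 6.
Level-3 differences are constant, so u has degree 3.
Fitting a degree-3 polynomial gives u(t) = t³ + 3t² + 4t - 7.
Then u(9) = 1001.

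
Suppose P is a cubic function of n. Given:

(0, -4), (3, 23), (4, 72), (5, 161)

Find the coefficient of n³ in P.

Write P(n) = an³ + bn² + cn + d; the 4 given values yield a linear system in the 4 coefficients.
Solving, P(n) = 2n³ - 4n² + 3n - 4.
The coefficient of n³ is 2.

2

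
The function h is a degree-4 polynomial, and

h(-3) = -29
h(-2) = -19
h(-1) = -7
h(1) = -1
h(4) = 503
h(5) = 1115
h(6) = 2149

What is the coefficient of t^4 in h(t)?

Write h(t) = at^4 + bt³ + ct² + dt + e; the 7 given values yield a linear system in the 5 coefficients.
Solving, h(t) = t^4 + 4t³ - t - 5.
The coefficient of t^4 is 1.

1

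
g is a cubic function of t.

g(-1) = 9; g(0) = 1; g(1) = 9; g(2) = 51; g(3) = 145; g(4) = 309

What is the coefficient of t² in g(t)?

8

First differences: -8, 8, 42, 94, 164. Second differences: 16, 34, 52, 70. Third differences: 18, 18, 18.
Level-3 differences are constant, so g has degree 3.
Fitting a degree-3 polynomial gives g(t) = 3t³ + 8t² - 3t + 1.
The coefficient of t² is 8.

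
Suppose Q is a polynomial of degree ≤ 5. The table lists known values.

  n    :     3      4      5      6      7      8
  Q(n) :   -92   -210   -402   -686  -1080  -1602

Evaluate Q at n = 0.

First differences: -118, -192, -284, -394, -522. Second differences: -74, -92, -110, -128. Third differences: -18, -18, -18.
Level-3 differences are constant, so Q has degree 3.
Fitting a degree-3 polynomial gives Q(n) = -3n³ - n² - 2.
Then Q(0) = -2.

-2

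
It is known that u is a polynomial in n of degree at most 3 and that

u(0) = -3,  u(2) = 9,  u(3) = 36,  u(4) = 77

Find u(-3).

Write u(n) = an³ + bn² + cn + d; the 4 given values yield a linear system in the 4 coefficients.
Solving, the leading coefficient vanishes, and u(n) = 7n² - 8n - 3.
Then u(-3) = 84.

84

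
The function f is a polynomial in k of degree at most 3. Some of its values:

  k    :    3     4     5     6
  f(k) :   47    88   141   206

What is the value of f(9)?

473

Write f(k) = ak³ + bk² + ck + d; the 4 given values yield a linear system in the 4 coefficients.
Solving, the leading coefficient vanishes, and f(k) = 6k² - k - 4.
Then f(9) = 473.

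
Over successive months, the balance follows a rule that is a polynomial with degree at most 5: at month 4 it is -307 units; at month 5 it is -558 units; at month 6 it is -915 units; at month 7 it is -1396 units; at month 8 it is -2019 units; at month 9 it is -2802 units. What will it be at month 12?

Write the value at m as P(m).
First differences: -251, -357, -481, -623, -783. Second differences: -106, -124, -142, -160. Third differences: -18, -18, -18.
Level-3 differences are constant, so P has degree 3.
Fitting a degree-3 polynomial gives P(m) = -3m³ - 8m² + 4m - 3.
Then P(12) = -6291.

-6291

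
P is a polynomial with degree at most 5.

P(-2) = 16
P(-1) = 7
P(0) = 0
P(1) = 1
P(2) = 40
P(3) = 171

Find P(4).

Write P(m) = am^5 + bm^4 + cm³ + dm² + em + p; the 6 given values yield a linear system in the 6 coefficients.
Solving, the leading coefficient vanishes, and P(m) = m^4 + 3m³ + 3m² - 6m.
Then P(4) = 472.

472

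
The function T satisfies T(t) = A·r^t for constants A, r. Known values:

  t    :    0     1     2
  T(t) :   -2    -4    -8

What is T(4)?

-32

Consecutive ratio: -4/(-2) = 2, and -8/(-4) = 2, so r = 2.
Then A·2^0 = -2 gives A = -2, and T(t) = -2·2^t.
T(4) = -2·2^4 = -32.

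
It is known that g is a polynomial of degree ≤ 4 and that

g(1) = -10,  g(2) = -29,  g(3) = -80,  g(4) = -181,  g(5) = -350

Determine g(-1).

First differences: -19, -51, -101, -169. Second differences: -32, -50, -68. Third differences: -18, -18.
Level-3 differences are constant, so g has degree 3.
Fitting a degree-3 polynomial gives g(x) = -3x³ + 2x² - 4x - 5.
Then g(-1) = 4.

4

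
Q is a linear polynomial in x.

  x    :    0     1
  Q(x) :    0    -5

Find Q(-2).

10

Write Q(x) = ax + b; the 2 given values yield a linear system in the 2 coefficients.
Solving, Q(x) = -5x.
Then Q(-2) = 10.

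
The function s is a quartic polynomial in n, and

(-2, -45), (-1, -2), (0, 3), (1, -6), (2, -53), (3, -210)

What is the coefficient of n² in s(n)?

-5

First differences: 43, 5, -9, -47, -157. Second differences: -38, -14, -38, -110. Third differences: 24, -24, -72. Fourth differences: -48, -48.
Level-4 differences are constant, so s has degree 4.
Fitting a degree-4 polynomial gives s(n) = -2n^4 - 5n² - 2n + 3.
The coefficient of n² is -5.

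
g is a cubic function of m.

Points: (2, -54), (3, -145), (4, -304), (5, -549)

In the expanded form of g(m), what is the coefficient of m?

1

Write g(m) = am³ + bm² + cm + d; the 4 given values yield a linear system in the 4 coefficients.
Solving, g(m) = -3m³ - 7m² + m - 4.
The coefficient of m is 1.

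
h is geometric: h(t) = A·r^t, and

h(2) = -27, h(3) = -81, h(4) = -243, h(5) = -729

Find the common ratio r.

3

Consecutive ratio: -81/(-27) = 3, and -243/(-81) = 3, so r = 3.
Then A·3^2 = -27 gives A = -3, and h(t) = -3·3^t.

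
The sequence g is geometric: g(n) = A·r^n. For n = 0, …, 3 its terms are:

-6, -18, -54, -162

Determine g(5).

-1458

Consecutive ratio: -18/(-6) = 3, and -54/(-18) = 3, so r = 3.
Then A·3^0 = -6 gives A = -6, and g(n) = -6·3^n.
g(5) = -6·3^5 = -1458.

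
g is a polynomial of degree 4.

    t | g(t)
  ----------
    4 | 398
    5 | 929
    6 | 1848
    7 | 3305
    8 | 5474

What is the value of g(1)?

Write g(t) = at^4 + bt³ + ct² + dt + e; the 5 given values yield a linear system in the 5 coefficients.
Solving, g(t) = t^4 + 3t³ - 2t² - 3t - 6.
Then g(1) = -7.

-7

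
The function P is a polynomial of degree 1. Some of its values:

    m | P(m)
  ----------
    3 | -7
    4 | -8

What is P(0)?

Write P(m) = am + b; the 2 given values yield a linear system in the 2 coefficients.
Solving, P(m) = -m - 4.
Then P(0) = -4.

-4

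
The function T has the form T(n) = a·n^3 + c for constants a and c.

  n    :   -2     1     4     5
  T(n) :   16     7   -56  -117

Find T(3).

From T(-2) = 16 and T(1) = 7: -8a + c = 16 and 1a + c = 7.
Subtracting: 9a = -9, so a = -1; then c = 16 − (-1)·(-8) = 8.
So T(n) = -1n³ + 8, and T(3) = -19.

-19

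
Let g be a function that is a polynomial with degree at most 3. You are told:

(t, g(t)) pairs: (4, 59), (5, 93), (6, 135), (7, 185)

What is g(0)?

First differences: 34, 42, 50. Second differences: 8, 8.
Level-2 differences are constant, so g has degree 2.
Fitting a degree-2 polynomial gives g(t) = 4t² - 2t + 3.
The constant term is g(0) = 3.

3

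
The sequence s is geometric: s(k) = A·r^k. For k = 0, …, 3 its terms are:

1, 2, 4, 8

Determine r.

Consecutive ratio: 2/1 = 2, and 4/2 = 2, so r = 2.
Then A·2^0 = 1 gives A = 1, and s(k) = 1·2^k.

2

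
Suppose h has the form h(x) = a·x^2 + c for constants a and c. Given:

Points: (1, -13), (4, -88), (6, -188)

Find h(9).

-413

From h(1) = -13 and h(4) = -88: 1a + c = -13 and 16a + c = -88.
Subtracting: 15a = -75, so a = -5; then c = -13 − (-5)·1 = -8.
So h(x) = -5x² − 8, and h(9) = -413.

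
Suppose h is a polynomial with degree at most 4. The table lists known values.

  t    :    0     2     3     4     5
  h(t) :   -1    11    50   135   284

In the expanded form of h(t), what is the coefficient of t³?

3

Write h(t) = at^4 + bt³ + ct² + dt + e; the 5 given values yield a linear system in the 5 coefficients.
Solving, the leading coefficient vanishes, and h(t) = 3t³ - 4t² + 2t - 1.
The coefficient of t³ is 3.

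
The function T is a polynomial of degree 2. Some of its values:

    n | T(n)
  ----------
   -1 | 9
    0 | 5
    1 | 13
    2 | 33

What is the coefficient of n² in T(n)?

6

First differences: -4, 8, 20. Second differences: 12, 12.
Level-2 differences are constant, so T has degree 2.
Fitting a degree-2 polynomial gives T(n) = 6n² + 2n + 5.
The coefficient of n² is 6.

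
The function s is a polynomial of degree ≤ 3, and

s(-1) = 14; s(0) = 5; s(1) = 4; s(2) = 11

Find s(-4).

Write s(x) = ax³ + bx² + cx + d; the 4 given values yield a linear system in the 4 coefficients.
Solving, the leading coefficient vanishes, and s(x) = 4x² - 5x + 5.
Then s(-4) = 89.

89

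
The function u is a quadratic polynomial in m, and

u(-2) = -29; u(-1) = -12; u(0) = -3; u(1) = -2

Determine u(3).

-24

First differences: 17, 9, 1. Second differences: -8, -8.
Level-2 differences are constant, so u has degree 2.
Fitting a degree-2 polynomial gives u(m) = -4m² + 5m - 3.
Then u(3) = -24.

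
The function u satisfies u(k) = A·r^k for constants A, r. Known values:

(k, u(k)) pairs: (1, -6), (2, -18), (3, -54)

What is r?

Consecutive ratio: -18/(-6) = 3, and -54/(-18) = 3, so r = 3.
Then A·3^1 = -6 gives A = -2, and u(k) = -2·3^k.

3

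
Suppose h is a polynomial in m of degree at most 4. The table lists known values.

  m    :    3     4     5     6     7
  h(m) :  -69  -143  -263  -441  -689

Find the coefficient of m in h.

-7

First differences: -74, -120, -178, -248. Second differences: -46, -58, -70. Third differences: -12, -12.
Level-3 differences are constant, so h has degree 3.
Fitting a degree-3 polynomial gives h(m) = -2m³ + m² - 7m - 3.
The coefficient of m is -7.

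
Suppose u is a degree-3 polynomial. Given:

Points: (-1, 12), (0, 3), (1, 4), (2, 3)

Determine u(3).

Write u(t) = at³ + bt² + ct + d; the 4 given values yield a linear system in the 4 coefficients.
Solving, u(t) = -2t³ + 5t² - 2t + 3.
Then u(3) = -12.

-12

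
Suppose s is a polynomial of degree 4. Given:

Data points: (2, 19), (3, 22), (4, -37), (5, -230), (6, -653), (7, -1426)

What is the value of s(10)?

First differences: 3, -59, -193, -423, -773. Second differences: -62, -134, -230, -350. Third differences: -72, -96, -120. Fourth differences: -24, -24.
Level-4 differences are constant, so s has degree 4.
Fitting a degree-4 polynomial gives s(t) = -t^4 + 2t³ + 6t² - 5.
Then s(10) = -7405.

-7405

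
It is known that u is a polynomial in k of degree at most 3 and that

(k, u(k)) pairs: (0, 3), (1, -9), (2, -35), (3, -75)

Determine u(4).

First differences: -12, -26, -40. Second differences: -14, -14.
Level-2 differences are constant, so u has degree 2.
Fitting a degree-2 polynomial gives u(k) = -7k² - 5k + 3.
Then u(4) = -129.

-129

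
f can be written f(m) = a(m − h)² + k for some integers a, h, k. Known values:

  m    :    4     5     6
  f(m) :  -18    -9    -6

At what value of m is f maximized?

First differences 9, 3; second difference -6 = 2a, so a = -3.
Expanding, the m-coefficient is −2ah = 6h; matching it to the data gives h = 6, and then k = -6.
So f(m) = -3(m − 6)² − 6.
Hence h = 6.

6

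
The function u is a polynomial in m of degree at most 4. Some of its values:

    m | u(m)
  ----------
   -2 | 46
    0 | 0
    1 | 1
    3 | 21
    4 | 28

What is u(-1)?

Write u(m) = am^4 + bm³ + cm² + dm + e; the 5 given values yield a linear system in the 5 coefficients.
Solving, the leading coefficient vanishes, and u(m) = -m³ + 7m² - 5m.
Then u(-1) = 13.

13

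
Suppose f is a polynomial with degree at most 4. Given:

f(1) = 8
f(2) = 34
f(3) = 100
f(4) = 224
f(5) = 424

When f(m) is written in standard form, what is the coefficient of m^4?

0

First differences: 26, 66, 124, 200. Second differences: 40, 58, 76. Third differences: 18, 18.
Level-3 differences are constant, so f has degree 3.
Fitting a degree-3 polynomial gives f(m) = 3m³ + 2m² - m + 4.
The coefficient of m^4 is 0.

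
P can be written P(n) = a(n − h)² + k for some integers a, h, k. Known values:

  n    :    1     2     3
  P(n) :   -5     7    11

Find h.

3

First differences 12, 4; second difference -8 = 2a, so a = -4.
Expanding, the n-coefficient is −2ah = 8h; matching it to the data gives h = 3, and then k = 11.
So P(n) = -4(n − 3)² + 11.
Hence h = 3.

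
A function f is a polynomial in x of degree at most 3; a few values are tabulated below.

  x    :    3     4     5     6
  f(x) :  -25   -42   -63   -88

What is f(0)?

2

First differences: -17, -21, -25. Second differences: -4, -4.
Level-2 differences are constant, so f has degree 2.
Fitting a degree-2 polynomial gives f(x) = -2x² - 3x + 2.
The constant term is f(0) = 2.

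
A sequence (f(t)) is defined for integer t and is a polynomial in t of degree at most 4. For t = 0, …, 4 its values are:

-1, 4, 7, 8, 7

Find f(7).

First differences: 5, 3, 1, -1. Second differences: -2, -2, -2.
Level-2 differences are constant, so f has degree 2.
Fitting a degree-2 polynomial gives f(t) = -t² + 6t - 1.
Then f(7) = -8.

-8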